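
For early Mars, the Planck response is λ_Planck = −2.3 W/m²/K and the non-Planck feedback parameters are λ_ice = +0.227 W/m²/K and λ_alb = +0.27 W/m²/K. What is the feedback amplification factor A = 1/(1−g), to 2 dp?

1.28

Convert to gains: g_ice = 0.227/2.3 = 0.0987; g_alb = 0.27/2.3 = 0.1174.
Total gain g = 0.2161.
A = 1/(1 − 0.2161) = 1.28.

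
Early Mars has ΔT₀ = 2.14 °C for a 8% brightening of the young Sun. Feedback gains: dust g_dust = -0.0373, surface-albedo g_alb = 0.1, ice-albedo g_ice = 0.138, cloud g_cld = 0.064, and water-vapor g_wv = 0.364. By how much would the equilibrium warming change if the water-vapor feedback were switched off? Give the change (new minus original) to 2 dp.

Original: g = 0.6287, ΔT = 2.14/(1−0.6287) = 5.7635 °C.
Without water-vapor: g' = 0.2647, ΔT' = 2.14/(1−0.2647) = 2.9104 °C.
Change = 2.9104 − 5.7635 = -2.85 °C.

-2.85 °C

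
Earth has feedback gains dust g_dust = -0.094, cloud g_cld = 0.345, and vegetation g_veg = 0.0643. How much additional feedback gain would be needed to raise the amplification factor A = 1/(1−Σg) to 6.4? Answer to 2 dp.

0.53

Current total gain = 0.3153.
Target gain for A = 6.4: g* = 1 − 1/6.4 = 0.8438.
Additional gain needed = 0.8438 − 0.3153 = 0.53.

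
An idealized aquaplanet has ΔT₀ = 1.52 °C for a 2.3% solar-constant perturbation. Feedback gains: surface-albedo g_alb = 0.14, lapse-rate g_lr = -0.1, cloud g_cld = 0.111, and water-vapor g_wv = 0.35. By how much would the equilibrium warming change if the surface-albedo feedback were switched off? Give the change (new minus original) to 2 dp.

Original: g = 0.501, ΔT = 1.52/(1−0.501) = 3.0461 °C.
Without surface-albedo: g' = 0.361, ΔT' = 1.52/(1−0.361) = 2.3787 °C.
Change = 2.3787 − 3.0461 = -0.67 °C.

-0.67 °C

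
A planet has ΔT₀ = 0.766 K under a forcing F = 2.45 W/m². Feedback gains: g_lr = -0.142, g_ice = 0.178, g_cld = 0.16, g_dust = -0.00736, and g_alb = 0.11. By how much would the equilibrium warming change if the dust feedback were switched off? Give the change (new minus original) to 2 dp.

0.01 K

Original: g = 0.29864, ΔT = 0.766/(1−0.29864) = 1.0922 K.
Without dust: g' = 0.306, ΔT' = 0.766/(1−0.306) = 1.1037 K.
Change = 1.1037 − 1.0922 = 0.01 K.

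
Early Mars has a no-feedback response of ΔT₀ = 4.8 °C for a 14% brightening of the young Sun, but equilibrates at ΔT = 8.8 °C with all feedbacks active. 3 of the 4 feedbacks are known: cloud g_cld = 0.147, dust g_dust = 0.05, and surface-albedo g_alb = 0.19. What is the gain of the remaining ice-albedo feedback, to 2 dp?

Amplification A = ΔT/ΔT₀ = 8.8/4.8 = 1.833.
Total gain g = 1 − 1/A = 1 − 1/1.833 = 0.4544.
Known gains sum to 0.147 + 0.05 + 0.19 = 0.387.
g_ice = 0.4544 − 0.387 = 0.07.

0.07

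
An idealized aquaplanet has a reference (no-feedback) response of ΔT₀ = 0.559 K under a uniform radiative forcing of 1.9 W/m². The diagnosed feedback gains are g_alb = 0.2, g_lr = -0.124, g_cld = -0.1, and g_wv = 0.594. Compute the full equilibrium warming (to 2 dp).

1.30 K

Total gain g = 0.2 − 0.124 − 0.1 + 0.594 = 0.57.
Amplification A = 1/(1 − 0.57) = 2.326.
ΔT = 0.559 × 2.326 = 1.30 K.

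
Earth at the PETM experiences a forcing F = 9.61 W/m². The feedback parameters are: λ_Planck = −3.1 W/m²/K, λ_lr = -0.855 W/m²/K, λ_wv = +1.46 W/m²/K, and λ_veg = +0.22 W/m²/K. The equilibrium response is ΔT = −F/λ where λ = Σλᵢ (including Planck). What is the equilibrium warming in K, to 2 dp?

4.22 K

Net feedback parameter λ = (−3.1) + (-0.855) + (+1.46) + (+0.22) = -2.275 W/m²/K.
ΔT = −F/λ = −9.61/(-2.275) = 4.22 K.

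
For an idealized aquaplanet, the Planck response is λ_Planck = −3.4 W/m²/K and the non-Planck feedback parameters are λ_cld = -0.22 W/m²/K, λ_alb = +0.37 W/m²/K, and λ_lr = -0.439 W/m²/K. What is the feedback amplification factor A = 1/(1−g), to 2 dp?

0.92

Convert to gains: g_cld = -0.22/3.4 = -0.06471; g_alb = 0.37/3.4 = 0.1088; g_lr = -0.439/3.4 = -0.1291.
Total gain g = -0.08501.
A = 1/(1 + 0.08501) = 0.92.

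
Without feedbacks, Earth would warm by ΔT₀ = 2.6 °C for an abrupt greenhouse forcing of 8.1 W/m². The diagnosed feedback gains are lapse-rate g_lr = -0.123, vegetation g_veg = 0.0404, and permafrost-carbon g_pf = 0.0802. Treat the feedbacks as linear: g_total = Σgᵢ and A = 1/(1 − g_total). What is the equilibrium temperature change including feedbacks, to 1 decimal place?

2.6 °C

Total gain g = -0.123 + 0.0404 + 0.0802 = -0.0024.
Amplification A = 1/(1 + 0.0024) = 0.9976.
ΔT = 2.6 × 0.9976 = 2.6 °C.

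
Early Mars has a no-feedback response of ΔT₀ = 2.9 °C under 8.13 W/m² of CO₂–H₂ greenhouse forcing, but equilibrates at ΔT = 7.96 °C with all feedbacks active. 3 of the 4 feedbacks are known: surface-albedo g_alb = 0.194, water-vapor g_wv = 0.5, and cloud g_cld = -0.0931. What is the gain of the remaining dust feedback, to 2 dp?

0.03

Amplification A = ΔT/ΔT₀ = 7.96/2.9 = 2.745.
Total gain g = 1 − 1/A = 1 − 1/2.745 = 0.6357.
Known gains sum to 0.194 + 0.5 − 0.0931 = 0.6009.
g_dust = 0.6357 − 0.6009 = 0.03.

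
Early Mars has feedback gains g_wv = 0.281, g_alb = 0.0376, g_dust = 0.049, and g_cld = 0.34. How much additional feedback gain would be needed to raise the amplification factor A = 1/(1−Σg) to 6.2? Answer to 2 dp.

Current total gain = 0.7076.
Target gain for A = 6.2: g* = 1 − 1/6.2 = 0.8387.
Additional gain needed = 0.8387 − 0.7076 = 0.13.

0.13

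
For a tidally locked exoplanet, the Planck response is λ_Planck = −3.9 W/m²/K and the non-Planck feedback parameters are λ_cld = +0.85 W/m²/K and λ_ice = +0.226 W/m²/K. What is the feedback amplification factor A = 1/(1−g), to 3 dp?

Convert to gains: g_cld = 0.85/3.9 = 0.2179; g_ice = 0.226/3.9 = 0.05795.
Total gain g = 0.27585.
A = 1/(1 − 0.27585) = 1.381.

1.381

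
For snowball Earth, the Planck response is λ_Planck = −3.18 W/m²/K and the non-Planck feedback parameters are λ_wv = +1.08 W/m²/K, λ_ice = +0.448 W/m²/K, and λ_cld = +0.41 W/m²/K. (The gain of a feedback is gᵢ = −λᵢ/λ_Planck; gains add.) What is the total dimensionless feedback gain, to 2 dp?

Convert to gains: g_wv = 1.08/3.18 = 0.3396; g_ice = 0.448/3.18 = 0.1409; g_cld = 0.41/3.18 = 0.1289.
Total gain g = 0.6094.

0.61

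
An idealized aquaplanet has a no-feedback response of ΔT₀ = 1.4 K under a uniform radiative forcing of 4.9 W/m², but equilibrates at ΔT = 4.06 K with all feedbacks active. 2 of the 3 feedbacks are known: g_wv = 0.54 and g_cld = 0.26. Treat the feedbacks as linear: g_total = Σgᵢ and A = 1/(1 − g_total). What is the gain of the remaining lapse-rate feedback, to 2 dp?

-0.14

Amplification A = ΔT/ΔT₀ = 4.06/1.4 = 2.9.
Total gain g = 1 − 1/A = 1 − 1/2.9 = 0.6552.
Known gains sum to 0.54 + 0.26 = 0.8.
g_lr = 0.6552 − 0.8 = -0.14.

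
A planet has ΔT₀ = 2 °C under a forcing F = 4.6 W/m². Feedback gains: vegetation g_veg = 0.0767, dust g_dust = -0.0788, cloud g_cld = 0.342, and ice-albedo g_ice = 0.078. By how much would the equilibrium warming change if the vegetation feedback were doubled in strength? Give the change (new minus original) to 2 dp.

0.52 °C

Original: g = 0.4179, ΔT = 2/(1−0.4179) = 3.4358 °C.
With doubled vegetation: g' = 0.4946, ΔT' = 2/(1−0.4946) = 3.9573 °C.
Change = 3.9573 − 3.4358 = 0.52 °C.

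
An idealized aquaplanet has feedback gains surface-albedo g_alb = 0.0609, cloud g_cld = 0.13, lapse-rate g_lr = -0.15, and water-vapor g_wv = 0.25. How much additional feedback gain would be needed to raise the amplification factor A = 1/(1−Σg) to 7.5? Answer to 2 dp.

0.58

Current total gain = 0.2909.
Target gain for A = 7.5: g* = 1 − 1/7.5 = 0.8667.
Additional gain needed = 0.8667 − 0.2909 = 0.58.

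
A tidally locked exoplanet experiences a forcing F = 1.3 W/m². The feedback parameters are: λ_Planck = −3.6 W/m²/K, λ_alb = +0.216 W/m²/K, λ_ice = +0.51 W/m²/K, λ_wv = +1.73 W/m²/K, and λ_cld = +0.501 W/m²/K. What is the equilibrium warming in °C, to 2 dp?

2.02 °C

Net feedback parameter λ = (−3.6) + (+0.216) + (+0.51) + (+1.73) + (+0.501) = -0.643 W/m²/K.
ΔT = −F/λ = −1.3/(-0.643) = 2.02 °C.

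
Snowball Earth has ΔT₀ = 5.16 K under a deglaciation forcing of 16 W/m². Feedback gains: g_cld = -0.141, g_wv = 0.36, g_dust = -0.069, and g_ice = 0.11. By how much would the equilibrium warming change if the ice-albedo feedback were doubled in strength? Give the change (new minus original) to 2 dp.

1.22 K

Original: g = 0.26, ΔT = 5.16/(1−0.26) = 6.9730 K.
With doubled ice-albedo: g' = 0.37, ΔT' = 5.16/(1−0.37) = 8.1905 K.
Change = 8.1905 − 6.9730 = 1.22 K.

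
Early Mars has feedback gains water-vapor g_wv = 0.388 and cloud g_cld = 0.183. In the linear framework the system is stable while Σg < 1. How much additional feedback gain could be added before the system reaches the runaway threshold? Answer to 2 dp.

Current total gain = 0.388 + 0.183 = 0.571.
Margin to runaway = 1 − 0.571 = 0.43.

0.43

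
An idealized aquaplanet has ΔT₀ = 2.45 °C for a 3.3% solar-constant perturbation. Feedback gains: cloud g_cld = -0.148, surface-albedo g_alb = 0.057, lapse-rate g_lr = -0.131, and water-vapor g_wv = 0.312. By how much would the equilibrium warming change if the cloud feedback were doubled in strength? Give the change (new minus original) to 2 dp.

Original: g = 0.09, ΔT = 2.45/(1−0.09) = 2.6923 °C.
With doubled cloud: g' = -0.058, ΔT' = 2.45/(1+0.058) = 2.3157 °C.
Change = 2.3157 − 2.6923 = -0.38 °C.

-0.38 °C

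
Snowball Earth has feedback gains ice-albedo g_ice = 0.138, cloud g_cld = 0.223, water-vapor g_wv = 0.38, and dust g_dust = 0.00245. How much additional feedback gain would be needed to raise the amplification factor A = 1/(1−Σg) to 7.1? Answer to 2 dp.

0.12

Current total gain = 0.74345.
Target gain for A = 7.1: g* = 1 − 1/7.1 = 0.8592.
Additional gain needed = 0.8592 − 0.74345 = 0.12.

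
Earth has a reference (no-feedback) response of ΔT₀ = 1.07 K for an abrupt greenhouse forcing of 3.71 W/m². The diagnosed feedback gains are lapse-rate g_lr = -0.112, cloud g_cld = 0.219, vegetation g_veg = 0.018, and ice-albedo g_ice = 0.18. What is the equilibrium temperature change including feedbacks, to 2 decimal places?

Total gain g = -0.112 + 0.219 + 0.018 + 0.18 = 0.305.
Amplification A = 1/(1 − 0.305) = 1.439.
ΔT = 1.07 × 1.439 = 1.54 K.

1.54 K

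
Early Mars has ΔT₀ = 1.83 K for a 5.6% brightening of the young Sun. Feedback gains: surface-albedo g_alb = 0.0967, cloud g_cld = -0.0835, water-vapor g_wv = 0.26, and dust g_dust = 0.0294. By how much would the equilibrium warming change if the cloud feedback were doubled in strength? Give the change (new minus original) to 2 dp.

Original: g = 0.3026, ΔT = 1.83/(1−0.3026) = 2.6240 K.
With doubled cloud: g' = 0.2191, ΔT' = 1.83/(1−0.2191) = 2.3434 K.
Change = 2.3434 − 2.6240 = -0.28 K.

-0.28 K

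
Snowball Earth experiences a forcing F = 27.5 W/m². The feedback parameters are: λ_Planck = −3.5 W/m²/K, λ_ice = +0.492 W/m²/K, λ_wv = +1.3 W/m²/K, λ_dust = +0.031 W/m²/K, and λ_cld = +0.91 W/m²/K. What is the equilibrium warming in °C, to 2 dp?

35.85 °C

Net feedback parameter λ = (−3.5) + (+0.492) + (+1.3) + (+0.031) + (+0.91) = -0.767 W/m²/K.
ΔT = −F/λ = −27.5/(-0.767) = 35.85 °C.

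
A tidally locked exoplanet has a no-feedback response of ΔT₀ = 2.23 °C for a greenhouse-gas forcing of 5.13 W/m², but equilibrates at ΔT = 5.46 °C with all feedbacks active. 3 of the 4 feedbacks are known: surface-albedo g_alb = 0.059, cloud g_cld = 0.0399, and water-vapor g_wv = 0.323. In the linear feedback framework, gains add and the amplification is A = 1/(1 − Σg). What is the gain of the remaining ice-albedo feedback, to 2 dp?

Amplification A = ΔT/ΔT₀ = 5.46/2.23 = 2.448.
Total gain g = 1 − 1/A = 1 − 1/2.448 = 0.5915.
Known gains sum to 0.059 + 0.0399 + 0.323 = 0.4219.
g_ice = 0.5915 − 0.4219 = 0.17.

0.17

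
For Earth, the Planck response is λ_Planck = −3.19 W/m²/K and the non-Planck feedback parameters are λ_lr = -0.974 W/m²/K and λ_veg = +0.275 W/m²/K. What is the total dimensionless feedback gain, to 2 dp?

-0.22

Convert to gains: g_lr = -0.974/3.19 = -0.3053; g_veg = 0.275/3.19 = 0.08621.
Total gain g = -0.21909.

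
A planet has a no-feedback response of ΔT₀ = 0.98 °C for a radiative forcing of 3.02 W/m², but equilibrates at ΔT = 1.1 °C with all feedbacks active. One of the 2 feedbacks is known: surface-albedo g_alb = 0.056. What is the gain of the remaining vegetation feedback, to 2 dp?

0.05

Amplification A = ΔT/ΔT₀ = 1.1/0.98 = 1.122.
Total gain g = 1 − 1/A = 1 − 1/1.122 = 0.1087.
The known gain is 0.056.
g_veg = 0.1087 − 0.056 = 0.05.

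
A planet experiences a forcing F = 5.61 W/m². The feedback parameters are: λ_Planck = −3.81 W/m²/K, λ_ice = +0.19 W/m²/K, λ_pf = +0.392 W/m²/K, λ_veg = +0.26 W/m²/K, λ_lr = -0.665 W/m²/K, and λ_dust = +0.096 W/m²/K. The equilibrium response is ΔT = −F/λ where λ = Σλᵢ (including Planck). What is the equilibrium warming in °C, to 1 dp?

Net feedback parameter λ = (−3.81) + (+0.19) + (+0.392) + (+0.26) + (-0.665) + (+0.096) = -3.537 W/m²/K.
ΔT = −F/λ = −5.61/(-3.537) = 1.6 °C.

1.6 °C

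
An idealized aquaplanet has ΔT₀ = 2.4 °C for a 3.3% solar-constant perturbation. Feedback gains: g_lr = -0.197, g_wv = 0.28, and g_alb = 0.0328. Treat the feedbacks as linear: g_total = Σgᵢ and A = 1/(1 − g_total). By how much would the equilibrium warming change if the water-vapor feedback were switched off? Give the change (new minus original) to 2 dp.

Original: g = 0.1158, ΔT = 2.4/(1−0.1158) = 2.7143 °C.
Without water-vapor: g' = -0.1642, ΔT' = 2.4/(1+0.1642) = 2.0615 °C.
Change = 2.0615 − 2.7143 = -0.65 °C.

-0.65 °C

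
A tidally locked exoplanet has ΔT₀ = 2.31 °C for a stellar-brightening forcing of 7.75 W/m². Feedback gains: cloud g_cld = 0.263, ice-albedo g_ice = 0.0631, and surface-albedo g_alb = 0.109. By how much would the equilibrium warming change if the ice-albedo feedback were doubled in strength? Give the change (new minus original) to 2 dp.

0.51 °C

Original: g = 0.4351, ΔT = 2.31/(1−0.4351) = 4.0892 °C.
With doubled ice-albedo: g' = 0.4982, ΔT' = 2.31/(1−0.4982) = 4.6034 °C.
Change = 4.6034 − 4.0892 = 0.51 °C.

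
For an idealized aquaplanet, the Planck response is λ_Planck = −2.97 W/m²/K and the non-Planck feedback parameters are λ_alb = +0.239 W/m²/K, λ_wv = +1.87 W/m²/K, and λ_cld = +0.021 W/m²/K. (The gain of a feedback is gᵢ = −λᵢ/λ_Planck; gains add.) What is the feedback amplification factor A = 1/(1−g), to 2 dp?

3.54

Convert to gains: g_alb = 0.239/2.97 = 0.08047; g_wv = 1.87/2.97 = 0.6296; g_cld = 0.021/2.97 = 0.007071.
Total gain g = 0.717141.
A = 1/(1 − 0.717141) = 3.54.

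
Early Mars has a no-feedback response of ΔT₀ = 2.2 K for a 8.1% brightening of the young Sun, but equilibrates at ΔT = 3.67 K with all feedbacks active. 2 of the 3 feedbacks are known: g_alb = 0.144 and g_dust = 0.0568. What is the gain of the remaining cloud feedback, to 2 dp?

0.20

Amplification A = ΔT/ΔT₀ = 3.67/2.2 = 1.668.
Total gain g = 1 − 1/A = 1 − 1/1.668 = 0.4005.
Known gains sum to 0.144 + 0.0568 = 0.2008.
g_cld = 0.4005 − 0.2008 = 0.20.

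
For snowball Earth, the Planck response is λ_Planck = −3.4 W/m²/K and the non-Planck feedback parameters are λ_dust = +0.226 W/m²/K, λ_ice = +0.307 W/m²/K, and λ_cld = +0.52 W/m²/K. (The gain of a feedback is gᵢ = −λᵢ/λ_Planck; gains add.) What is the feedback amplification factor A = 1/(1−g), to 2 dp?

Convert to gains: g_dust = 0.226/3.4 = 0.06647; g_ice = 0.307/3.4 = 0.09029; g_cld = 0.52/3.4 = 0.1529.
Total gain g = 0.30966.
A = 1/(1 − 0.30966) = 1.45.

1.45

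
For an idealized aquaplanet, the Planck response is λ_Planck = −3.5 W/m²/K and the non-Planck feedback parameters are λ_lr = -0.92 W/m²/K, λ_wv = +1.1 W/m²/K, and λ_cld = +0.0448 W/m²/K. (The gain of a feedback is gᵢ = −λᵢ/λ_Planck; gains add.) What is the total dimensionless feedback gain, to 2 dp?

0.06

Convert to gains: g_lr = -0.92/3.5 = -0.2629; g_wv = 1.1/3.5 = 0.3143; g_cld = 0.0448/3.5 = 0.0128.
Total gain g = 0.0642.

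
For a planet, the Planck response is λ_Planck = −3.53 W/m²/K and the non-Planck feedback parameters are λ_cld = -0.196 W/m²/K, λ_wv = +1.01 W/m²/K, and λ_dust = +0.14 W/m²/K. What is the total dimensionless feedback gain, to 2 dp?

0.27

Convert to gains: g_cld = -0.196/3.53 = -0.05552; g_wv = 1.01/3.53 = 0.2861; g_dust = 0.14/3.53 = 0.03966.
Total gain g = 0.27024.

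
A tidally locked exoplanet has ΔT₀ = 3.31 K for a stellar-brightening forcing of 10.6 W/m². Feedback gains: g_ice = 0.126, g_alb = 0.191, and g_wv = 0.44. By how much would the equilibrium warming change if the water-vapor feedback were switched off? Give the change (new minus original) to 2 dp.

-8.78 K

Original: g = 0.757, ΔT = 3.31/(1−0.757) = 13.6214 K.
Without water-vapor: g' = 0.317, ΔT' = 3.31/(1−0.317) = 4.8463 K.
Change = 4.8463 − 13.6214 = -8.78 K.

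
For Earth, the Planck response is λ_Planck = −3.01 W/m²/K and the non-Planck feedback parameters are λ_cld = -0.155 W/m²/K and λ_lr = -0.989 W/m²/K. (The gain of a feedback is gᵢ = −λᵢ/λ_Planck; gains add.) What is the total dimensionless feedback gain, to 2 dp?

Convert to gains: g_cld = -0.155/3.01 = -0.0515; g_lr = -0.989/3.01 = -0.3286.
Total gain g = -0.3801.

-0.38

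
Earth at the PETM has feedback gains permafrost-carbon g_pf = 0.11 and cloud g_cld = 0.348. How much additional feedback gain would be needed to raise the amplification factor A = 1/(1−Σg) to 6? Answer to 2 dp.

0.38

Current total gain = 0.458.
Target gain for A = 6: g* = 1 − 1/6 = 0.8333.
Additional gain needed = 0.8333 − 0.458 = 0.38.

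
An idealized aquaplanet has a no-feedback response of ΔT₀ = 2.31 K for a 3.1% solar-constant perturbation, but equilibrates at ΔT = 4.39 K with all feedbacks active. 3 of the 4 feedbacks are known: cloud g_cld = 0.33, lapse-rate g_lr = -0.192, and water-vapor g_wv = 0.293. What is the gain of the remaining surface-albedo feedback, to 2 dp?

Amplification A = ΔT/ΔT₀ = 4.39/2.31 = 1.9.
Total gain g = 1 − 1/A = 1 − 1/1.9 = 0.4737.
Known gains sum to 0.33 − 0.192 + 0.293 = 0.431.
g_alb = 0.4737 − 0.431 = 0.04.

0.04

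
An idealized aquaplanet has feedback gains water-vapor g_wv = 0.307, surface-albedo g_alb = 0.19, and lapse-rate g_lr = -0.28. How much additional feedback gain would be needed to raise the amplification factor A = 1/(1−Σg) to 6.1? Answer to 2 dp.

0.62

Current total gain = 0.217.
Target gain for A = 6.1: g* = 1 − 1/6.1 = 0.8361.
Additional gain needed = 0.8361 − 0.217 = 0.62.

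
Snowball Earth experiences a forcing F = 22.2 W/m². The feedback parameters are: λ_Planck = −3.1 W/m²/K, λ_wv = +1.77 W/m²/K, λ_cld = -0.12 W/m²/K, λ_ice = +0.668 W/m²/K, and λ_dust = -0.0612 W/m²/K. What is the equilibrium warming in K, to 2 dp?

26.33 K

Net feedback parameter λ = (−3.1) + (+1.77) + (-0.12) + (+0.668) + (-0.0612) = -0.8432 W/m²/K.
ΔT = −F/λ = −22.2/(-0.8432) = 26.33 K.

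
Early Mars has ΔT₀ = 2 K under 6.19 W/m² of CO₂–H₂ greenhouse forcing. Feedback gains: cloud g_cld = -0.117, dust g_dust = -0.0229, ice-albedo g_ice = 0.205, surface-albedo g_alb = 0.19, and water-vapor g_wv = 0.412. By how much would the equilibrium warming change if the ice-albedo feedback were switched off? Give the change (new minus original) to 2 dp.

Original: g = 0.6671, ΔT = 2/(1−0.6671) = 6.0078 K.
Without ice-albedo: g' = 0.4621, ΔT' = 2/(1−0.4621) = 3.7182 K.
Change = 3.7182 − 6.0078 = -2.29 K.

-2.29 K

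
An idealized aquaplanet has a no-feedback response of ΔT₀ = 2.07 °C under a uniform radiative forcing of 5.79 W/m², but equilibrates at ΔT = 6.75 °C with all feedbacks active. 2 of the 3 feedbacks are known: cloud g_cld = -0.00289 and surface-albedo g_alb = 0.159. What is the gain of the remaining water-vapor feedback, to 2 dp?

Amplification A = ΔT/ΔT₀ = 6.75/2.07 = 3.261.
Total gain g = 1 − 1/A = 1 − 1/3.261 = 0.6933.
Known gains sum to -0.00289 + 0.159 = 0.15611.
g_wv = 0.6933 − 0.15611 = 0.54.

0.54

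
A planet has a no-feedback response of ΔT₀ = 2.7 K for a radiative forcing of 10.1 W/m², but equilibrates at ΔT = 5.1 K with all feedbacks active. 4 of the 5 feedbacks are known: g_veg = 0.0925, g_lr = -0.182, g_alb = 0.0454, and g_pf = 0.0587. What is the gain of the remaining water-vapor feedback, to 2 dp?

0.46

Amplification A = ΔT/ΔT₀ = 5.1/2.7 = 1.889.
Total gain g = 1 − 1/A = 1 − 1/1.889 = 0.4706.
Known gains sum to 0.0925 − 0.182 + 0.0454 + 0.0587 = 0.0146.
g_wv = 0.4706 − 0.0146 = 0.46.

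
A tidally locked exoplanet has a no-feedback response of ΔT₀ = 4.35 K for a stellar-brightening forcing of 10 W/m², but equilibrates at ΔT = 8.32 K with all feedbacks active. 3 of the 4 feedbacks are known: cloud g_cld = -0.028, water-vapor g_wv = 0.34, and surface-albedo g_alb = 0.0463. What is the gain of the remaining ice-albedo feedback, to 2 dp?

0.12

Amplification A = ΔT/ΔT₀ = 8.32/4.35 = 1.913.
Total gain g = 1 − 1/A = 1 − 1/1.913 = 0.4773.
Known gains sum to -0.028 + 0.34 + 0.0463 = 0.3583.
g_ice = 0.4773 − 0.3583 = 0.12.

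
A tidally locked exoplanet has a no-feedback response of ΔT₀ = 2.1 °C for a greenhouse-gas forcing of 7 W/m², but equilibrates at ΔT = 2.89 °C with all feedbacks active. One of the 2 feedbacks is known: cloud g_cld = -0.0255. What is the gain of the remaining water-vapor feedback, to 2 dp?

0.30

Amplification A = ΔT/ΔT₀ = 2.89/2.1 = 1.376.
Total gain g = 1 − 1/A = 1 − 1/1.376 = 0.2733.
The known gain is -0.0255.
g_wv = 0.2733 + 0.0255 = 0.30.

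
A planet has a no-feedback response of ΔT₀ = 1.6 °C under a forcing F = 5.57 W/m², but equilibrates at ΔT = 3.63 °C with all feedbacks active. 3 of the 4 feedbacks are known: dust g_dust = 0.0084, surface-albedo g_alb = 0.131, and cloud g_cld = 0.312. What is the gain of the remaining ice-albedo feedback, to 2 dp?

0.11

Amplification A = ΔT/ΔT₀ = 3.63/1.6 = 2.269.
Total gain g = 1 − 1/A = 1 − 1/2.269 = 0.5593.
Known gains sum to 0.0084 + 0.131 + 0.312 = 0.4514.
g_ice = 0.5593 − 0.4514 = 0.11.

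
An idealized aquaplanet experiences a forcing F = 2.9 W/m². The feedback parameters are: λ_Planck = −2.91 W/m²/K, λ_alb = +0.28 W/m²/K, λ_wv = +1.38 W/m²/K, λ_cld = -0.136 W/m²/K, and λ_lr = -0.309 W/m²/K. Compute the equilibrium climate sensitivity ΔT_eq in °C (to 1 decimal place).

Net feedback parameter λ = (−2.91) + (+0.28) + (+1.38) + (-0.136) + (-0.309) = -1.695 W/m²/K.
ΔT = −F/λ = −2.9/(-1.695) = 1.7 °C.

1.7 °C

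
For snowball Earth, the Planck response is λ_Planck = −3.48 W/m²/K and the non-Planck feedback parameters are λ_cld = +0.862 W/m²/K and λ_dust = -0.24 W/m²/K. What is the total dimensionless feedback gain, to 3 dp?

Convert to gains: g_cld = 0.862/3.48 = 0.2477; g_dust = -0.24/3.48 = -0.06897.
Total gain g = 0.17873.

0.179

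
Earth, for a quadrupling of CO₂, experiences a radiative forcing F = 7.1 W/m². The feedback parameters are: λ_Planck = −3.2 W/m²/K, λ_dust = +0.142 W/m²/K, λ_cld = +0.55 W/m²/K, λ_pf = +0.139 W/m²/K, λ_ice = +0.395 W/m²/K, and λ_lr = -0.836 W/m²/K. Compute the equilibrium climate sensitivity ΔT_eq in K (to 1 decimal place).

Net feedback parameter λ = (−3.2) + (+0.142) + (+0.55) + (+0.139) + (+0.395) + (-0.836) = -2.81 W/m²/K.
ΔT = −F/λ = −7.1/(-2.81) = 2.5 K.

2.5 K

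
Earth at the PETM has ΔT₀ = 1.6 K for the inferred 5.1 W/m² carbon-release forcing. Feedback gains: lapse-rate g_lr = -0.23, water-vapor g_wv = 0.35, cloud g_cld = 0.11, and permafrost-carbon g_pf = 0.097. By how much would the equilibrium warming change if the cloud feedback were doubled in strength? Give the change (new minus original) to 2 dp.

Original: g = 0.327, ΔT = 1.6/(1−0.327) = 2.3774 K.
With doubled cloud: g' = 0.437, ΔT' = 1.6/(1−0.437) = 2.8419 K.
Change = 2.8419 − 2.3774 = 0.46 K.

0.46 K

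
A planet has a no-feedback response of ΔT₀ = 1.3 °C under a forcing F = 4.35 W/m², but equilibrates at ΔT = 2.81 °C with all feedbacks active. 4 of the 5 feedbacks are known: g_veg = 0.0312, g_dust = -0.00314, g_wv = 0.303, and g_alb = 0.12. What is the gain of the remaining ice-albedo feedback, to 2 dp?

Amplification A = ΔT/ΔT₀ = 2.81/1.3 = 2.162.
Total gain g = 1 − 1/A = 1 − 1/2.162 = 0.5375.
Known gains sum to 0.0312 − 0.00314 + 0.303 + 0.12 = 0.45106.
g_ice = 0.5375 − 0.45106 = 0.09.

0.09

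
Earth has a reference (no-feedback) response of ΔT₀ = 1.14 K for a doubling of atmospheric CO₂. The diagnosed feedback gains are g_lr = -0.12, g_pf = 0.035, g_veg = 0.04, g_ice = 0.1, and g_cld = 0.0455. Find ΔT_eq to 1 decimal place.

Total gain g = -0.12 + 0.035 + 0.04 + 0.1 + 0.0455 = 0.1005.
Amplification A = 1/(1 − 0.1005) = 1.112.
ΔT = 1.14 × 1.112 = 1.3 K.

1.3 K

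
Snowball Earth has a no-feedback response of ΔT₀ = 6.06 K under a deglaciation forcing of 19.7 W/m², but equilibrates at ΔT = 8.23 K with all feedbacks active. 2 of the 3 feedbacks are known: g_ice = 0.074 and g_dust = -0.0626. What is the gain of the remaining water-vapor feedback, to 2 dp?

Amplification A = ΔT/ΔT₀ = 8.23/6.06 = 1.358.
Total gain g = 1 − 1/A = 1 − 1/1.358 = 0.2636.
Known gains sum to 0.074 − 0.0626 = 0.0114.
g_wv = 0.2636 − 0.0114 = 0.25.

0.25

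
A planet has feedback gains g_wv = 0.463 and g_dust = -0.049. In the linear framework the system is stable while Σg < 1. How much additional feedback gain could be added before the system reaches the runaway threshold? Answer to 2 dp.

Current total gain = 0.463 − 0.049 = 0.414.
Margin to runaway = 1 − 0.414 = 0.59.

0.59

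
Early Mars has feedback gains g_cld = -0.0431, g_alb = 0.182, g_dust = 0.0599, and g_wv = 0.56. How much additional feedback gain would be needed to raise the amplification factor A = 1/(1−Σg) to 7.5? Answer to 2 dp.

Current total gain = 0.7588.
Target gain for A = 7.5: g* = 1 − 1/7.5 = 0.8667.
Additional gain needed = 0.8667 − 0.7588 = 0.11.

0.11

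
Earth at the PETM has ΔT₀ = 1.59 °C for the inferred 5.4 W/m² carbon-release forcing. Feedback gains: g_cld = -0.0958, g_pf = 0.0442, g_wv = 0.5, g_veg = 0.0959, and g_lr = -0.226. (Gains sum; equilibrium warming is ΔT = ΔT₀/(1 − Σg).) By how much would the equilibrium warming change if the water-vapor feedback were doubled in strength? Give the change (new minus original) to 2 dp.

6.42 °C

Original: g = 0.3183, ΔT = 1.59/(1−0.3183) = 2.3324 °C.
With doubled water-vapor: g' = 0.8183, ΔT' = 1.59/(1−0.8183) = 8.7507 °C.
Change = 8.7507 − 2.3324 = 6.42 °C.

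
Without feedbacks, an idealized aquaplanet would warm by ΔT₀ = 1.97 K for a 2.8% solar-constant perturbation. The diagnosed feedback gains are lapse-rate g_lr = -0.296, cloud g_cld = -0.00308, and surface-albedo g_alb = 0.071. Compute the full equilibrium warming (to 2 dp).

Total gain g = -0.296 − 0.00308 + 0.071 = -0.22808.
Amplification A = 1/(1 + 0.22808) = 0.8143.
ΔT = 1.97 × 0.8143 = 1.60 K.

1.60 K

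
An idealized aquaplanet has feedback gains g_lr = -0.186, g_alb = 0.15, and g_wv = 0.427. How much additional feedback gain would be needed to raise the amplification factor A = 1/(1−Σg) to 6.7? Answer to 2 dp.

0.46

Current total gain = 0.391.
Target gain for A = 6.7: g* = 1 − 1/6.7 = 0.8507.
Additional gain needed = 0.8507 − 0.391 = 0.46.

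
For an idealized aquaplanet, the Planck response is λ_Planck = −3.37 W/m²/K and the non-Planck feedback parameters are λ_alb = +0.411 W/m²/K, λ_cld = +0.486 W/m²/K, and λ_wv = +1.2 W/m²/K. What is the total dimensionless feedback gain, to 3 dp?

0.622

Convert to gains: g_alb = 0.411/3.37 = 0.122; g_cld = 0.486/3.37 = 0.1442; g_wv = 1.2/3.37 = 0.3561.
Total gain g = 0.6223.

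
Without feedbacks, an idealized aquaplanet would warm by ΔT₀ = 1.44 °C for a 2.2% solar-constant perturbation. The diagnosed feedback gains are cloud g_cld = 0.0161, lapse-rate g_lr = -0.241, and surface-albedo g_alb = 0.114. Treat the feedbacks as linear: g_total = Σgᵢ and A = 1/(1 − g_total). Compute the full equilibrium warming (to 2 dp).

1.30 °C

Total gain g = 0.0161 − 0.241 + 0.114 = -0.1109.
Amplification A = 1/(1 + 0.1109) = 0.9002.
ΔT = 1.44 × 0.9002 = 1.30 °C.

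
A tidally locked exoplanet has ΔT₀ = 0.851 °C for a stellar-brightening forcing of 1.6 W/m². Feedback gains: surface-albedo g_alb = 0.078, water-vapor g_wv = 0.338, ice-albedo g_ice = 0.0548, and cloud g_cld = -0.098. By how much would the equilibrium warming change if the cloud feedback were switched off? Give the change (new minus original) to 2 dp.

Original: g = 0.3728, ΔT = 0.851/(1−0.3728) = 1.3568 °C.
Without cloud: g' = 0.4708, ΔT' = 0.851/(1−0.4708) = 1.6081 °C.
Change = 1.6081 − 1.3568 = 0.25 °C.

0.25 °C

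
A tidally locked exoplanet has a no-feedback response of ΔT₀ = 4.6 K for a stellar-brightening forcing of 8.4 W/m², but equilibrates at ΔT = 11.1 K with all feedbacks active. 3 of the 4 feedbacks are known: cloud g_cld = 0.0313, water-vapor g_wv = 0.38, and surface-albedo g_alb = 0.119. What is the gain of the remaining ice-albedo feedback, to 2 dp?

0.06

Amplification A = ΔT/ΔT₀ = 11.1/4.6 = 2.413.
Total gain g = 1 − 1/A = 1 − 1/2.413 = 0.5856.
Known gains sum to 0.0313 + 0.38 + 0.119 = 0.5303.
g_ice = 0.5856 − 0.5303 = 0.06.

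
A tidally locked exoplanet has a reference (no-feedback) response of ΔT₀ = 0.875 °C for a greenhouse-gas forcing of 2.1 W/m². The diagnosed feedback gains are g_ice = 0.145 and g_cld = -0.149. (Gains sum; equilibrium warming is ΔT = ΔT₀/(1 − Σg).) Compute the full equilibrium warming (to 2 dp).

Total gain g = 0.145 − 0.149 = -0.004.
Amplification A = 1/(1 + 0.004) = 0.996.
ΔT = 0.875 × 0.996 = 0.87 °C.

0.87 °C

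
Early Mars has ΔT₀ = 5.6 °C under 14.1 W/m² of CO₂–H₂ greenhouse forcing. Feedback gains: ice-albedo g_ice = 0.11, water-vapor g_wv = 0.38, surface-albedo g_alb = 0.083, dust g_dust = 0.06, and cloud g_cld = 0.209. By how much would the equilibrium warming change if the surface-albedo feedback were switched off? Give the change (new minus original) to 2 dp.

-12.21 °C

Original: g = 0.842, ΔT = 5.6/(1−0.842) = 35.4430 °C.
Without surface-albedo: g' = 0.759, ΔT' = 5.6/(1−0.759) = 23.2365 °C.
Change = 23.2365 − 35.4430 = -12.21 °C.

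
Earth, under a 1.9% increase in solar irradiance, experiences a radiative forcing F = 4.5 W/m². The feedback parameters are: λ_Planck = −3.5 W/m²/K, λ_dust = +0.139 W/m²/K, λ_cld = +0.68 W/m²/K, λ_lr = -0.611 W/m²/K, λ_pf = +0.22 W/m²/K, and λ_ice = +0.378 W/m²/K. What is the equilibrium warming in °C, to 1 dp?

1.7 °C

Net feedback parameter λ = (−3.5) + (+0.139) + (+0.68) + (-0.611) + (+0.22) + (+0.378) = -2.694 W/m²/K.
ΔT = −F/λ = −4.5/(-2.694) = 1.7 °C.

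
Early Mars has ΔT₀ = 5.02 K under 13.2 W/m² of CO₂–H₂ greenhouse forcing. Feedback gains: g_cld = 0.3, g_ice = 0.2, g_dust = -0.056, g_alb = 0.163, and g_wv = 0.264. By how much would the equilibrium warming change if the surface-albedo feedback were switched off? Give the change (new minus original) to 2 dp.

Original: g = 0.871, ΔT = 5.02/(1−0.871) = 38.9147 K.
Without surface-albedo: g' = 0.708, ΔT' = 5.02/(1−0.708) = 17.1918 K.
Change = 17.1918 − 38.9147 = -21.72 K.

-21.72 K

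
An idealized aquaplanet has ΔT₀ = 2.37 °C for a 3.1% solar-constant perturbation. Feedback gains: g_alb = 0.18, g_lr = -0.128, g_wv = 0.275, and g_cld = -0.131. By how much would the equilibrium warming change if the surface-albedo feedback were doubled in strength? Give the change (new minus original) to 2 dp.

Original: g = 0.196, ΔT = 2.37/(1−0.196) = 2.9478 °C.
With doubled surface-albedo: g' = 0.376, ΔT' = 2.37/(1−0.376) = 3.7981 °C.
Change = 3.7981 − 2.9478 = 0.85 °C.

0.85 °C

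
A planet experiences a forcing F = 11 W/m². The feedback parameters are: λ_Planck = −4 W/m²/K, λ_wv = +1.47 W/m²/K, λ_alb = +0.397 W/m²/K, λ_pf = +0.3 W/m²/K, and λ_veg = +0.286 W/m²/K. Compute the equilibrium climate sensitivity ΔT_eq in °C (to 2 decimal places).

Net feedback parameter λ = (−4) + (+1.47) + (+0.397) + (+0.3) + (+0.286) = -1.547 W/m²/K.
ΔT = −F/λ = −11/(-1.547) = 7.11 °C.

7.11 °C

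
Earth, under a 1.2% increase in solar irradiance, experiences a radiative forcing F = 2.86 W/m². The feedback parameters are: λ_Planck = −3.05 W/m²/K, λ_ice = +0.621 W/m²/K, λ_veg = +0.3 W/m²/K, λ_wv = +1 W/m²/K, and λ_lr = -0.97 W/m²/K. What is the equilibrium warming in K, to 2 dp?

1.36 K

Net feedback parameter λ = (−3.05) + (+0.621) + (+0.3) + (+1) + (-0.97) = -2.099 W/m²/K.
ΔT = −F/λ = −2.86/(-2.099) = 1.36 K.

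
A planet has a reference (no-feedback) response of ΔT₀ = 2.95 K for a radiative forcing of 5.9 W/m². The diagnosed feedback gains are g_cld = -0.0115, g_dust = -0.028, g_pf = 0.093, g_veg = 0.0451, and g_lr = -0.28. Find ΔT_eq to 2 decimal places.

Total gain g = -0.0115 − 0.028 + 0.093 + 0.0451 − 0.28 = -0.1814.
Amplification A = 1/(1 + 0.1814) = 0.8465.
ΔT = 2.95 × 0.8465 = 2.50 K.

2.50 K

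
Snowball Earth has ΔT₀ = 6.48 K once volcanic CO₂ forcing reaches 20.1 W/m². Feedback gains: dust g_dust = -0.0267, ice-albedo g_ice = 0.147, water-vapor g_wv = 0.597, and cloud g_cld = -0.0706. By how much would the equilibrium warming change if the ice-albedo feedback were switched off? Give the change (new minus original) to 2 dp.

-5.39 K

Original: g = 0.6467, ΔT = 6.48/(1−0.6467) = 18.3414 K.
Without ice-albedo: g' = 0.4997, ΔT' = 6.48/(1−0.4997) = 12.9522 K.
Change = 12.9522 − 18.3414 = -5.39 K.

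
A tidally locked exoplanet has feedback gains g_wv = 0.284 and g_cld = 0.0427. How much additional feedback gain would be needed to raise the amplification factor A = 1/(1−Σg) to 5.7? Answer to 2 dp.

Current total gain = 0.3267.
Target gain for A = 5.7: g* = 1 − 1/5.7 = 0.8246.
Additional gain needed = 0.8246 − 0.3267 = 0.50.

0.50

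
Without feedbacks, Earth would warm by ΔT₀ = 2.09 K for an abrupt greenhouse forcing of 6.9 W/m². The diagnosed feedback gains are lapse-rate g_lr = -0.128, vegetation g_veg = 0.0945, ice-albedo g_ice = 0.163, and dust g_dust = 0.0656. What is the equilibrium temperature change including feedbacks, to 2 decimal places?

Total gain g = -0.128 + 0.0945 + 0.163 + 0.0656 = 0.1951.
Amplification A = 1/(1 − 0.1951) = 1.242.
ΔT = 2.09 × 1.242 = 2.60 K.

2.60 K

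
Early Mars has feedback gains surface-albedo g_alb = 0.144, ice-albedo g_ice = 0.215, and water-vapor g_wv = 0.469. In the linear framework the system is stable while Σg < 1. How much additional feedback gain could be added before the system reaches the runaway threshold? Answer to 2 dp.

Current total gain = 0.144 + 0.215 + 0.469 = 0.828.
Margin to runaway = 1 − 0.828 = 0.17.

0.17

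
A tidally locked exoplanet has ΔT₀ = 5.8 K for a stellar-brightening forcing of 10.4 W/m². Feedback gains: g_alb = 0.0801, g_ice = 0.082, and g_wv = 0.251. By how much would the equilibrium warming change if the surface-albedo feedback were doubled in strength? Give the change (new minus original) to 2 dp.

1.56 K

Original: g = 0.4131, ΔT = 5.8/(1−0.4131) = 9.8824 K.
With doubled surface-albedo: g' = 0.4932, ΔT' = 5.8/(1−0.4932) = 11.4444 K.
Change = 11.4444 − 9.8824 = 1.56 K.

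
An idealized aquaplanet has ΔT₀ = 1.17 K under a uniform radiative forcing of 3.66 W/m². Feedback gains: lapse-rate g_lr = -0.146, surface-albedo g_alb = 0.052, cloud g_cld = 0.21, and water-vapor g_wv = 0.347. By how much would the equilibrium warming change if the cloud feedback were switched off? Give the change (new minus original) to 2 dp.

-0.61 K

Original: g = 0.463, ΔT = 1.17/(1−0.463) = 2.1788 K.
Without cloud: g' = 0.253, ΔT' = 1.17/(1−0.253) = 1.5663 K.
Change = 1.5663 − 2.1788 = -0.61 K.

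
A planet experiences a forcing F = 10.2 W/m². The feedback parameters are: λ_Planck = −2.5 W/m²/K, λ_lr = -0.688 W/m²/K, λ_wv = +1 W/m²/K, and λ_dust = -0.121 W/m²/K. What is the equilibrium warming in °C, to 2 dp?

Net feedback parameter λ = (−2.5) + (-0.688) + (+1) + (-0.121) = -2.309 W/m²/K.
ΔT = −F/λ = −10.2/(-2.309) = 4.42 °C.

4.42 °C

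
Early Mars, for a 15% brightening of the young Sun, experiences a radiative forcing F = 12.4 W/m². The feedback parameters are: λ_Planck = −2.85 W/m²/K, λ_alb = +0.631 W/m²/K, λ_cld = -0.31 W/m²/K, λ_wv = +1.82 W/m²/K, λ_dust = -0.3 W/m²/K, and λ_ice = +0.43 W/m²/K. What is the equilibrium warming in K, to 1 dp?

21.4 K

Net feedback parameter λ = (−2.85) + (+0.631) + (-0.31) + (+1.82) + (-0.3) + (+0.43) = -0.579 W/m²/K.
ΔT = −F/λ = −12.4/(-0.579) = 21.4 K.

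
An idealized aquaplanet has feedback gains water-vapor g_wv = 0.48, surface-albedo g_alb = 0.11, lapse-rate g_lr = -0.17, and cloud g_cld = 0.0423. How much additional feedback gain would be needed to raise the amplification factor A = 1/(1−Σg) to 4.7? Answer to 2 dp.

Current total gain = 0.4623.
Target gain for A = 4.7: g* = 1 − 1/4.7 = 0.7872.
Additional gain needed = 0.7872 − 0.4623 = 0.32.

0.32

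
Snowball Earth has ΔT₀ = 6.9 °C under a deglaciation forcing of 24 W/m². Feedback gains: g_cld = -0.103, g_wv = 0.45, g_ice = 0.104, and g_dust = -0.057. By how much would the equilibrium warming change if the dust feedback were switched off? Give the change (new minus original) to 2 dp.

Original: g = 0.394, ΔT = 6.9/(1−0.394) = 11.3861 °C.
Without dust: g' = 0.451, ΔT' = 6.9/(1−0.451) = 12.5683 °C.
Change = 12.5683 − 11.3861 = 1.18 °C.

1.18 °C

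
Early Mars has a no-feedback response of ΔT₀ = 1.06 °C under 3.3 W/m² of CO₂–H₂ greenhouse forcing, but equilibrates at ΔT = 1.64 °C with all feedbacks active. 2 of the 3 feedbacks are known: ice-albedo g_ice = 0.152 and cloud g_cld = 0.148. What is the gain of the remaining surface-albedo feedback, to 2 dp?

0.05

Amplification A = ΔT/ΔT₀ = 1.64/1.06 = 1.547.
Total gain g = 1 − 1/A = 1 − 1/1.547 = 0.3536.
Known gains sum to 0.152 + 0.148 = 0.3.
g_alb = 0.3536 − 0.3 = 0.05.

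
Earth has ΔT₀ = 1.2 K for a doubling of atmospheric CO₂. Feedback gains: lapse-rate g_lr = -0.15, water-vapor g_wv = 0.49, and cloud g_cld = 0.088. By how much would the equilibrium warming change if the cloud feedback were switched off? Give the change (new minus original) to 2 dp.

Original: g = 0.428, ΔT = 1.2/(1−0.428) = 2.0979 K.
Without cloud: g' = 0.34, ΔT' = 1.2/(1−0.34) = 1.8182 K.
Change = 1.8182 − 2.0979 = -0.28 K.

-0.28 K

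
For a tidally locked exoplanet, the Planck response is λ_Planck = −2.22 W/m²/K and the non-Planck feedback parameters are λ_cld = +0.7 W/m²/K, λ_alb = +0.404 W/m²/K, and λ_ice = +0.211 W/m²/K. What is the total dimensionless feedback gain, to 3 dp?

0.592

Convert to gains: g_cld = 0.7/2.22 = 0.3153; g_alb = 0.404/2.22 = 0.182; g_ice = 0.211/2.22 = 0.09505.
Total gain g = 0.59235.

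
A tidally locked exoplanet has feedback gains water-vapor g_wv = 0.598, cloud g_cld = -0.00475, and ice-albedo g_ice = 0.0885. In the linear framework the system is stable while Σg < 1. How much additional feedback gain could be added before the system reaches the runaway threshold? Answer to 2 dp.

0.32

Current total gain = 0.598 − 0.00475 + 0.0885 = 0.68175.
Margin to runaway = 1 − 0.68175 = 0.32.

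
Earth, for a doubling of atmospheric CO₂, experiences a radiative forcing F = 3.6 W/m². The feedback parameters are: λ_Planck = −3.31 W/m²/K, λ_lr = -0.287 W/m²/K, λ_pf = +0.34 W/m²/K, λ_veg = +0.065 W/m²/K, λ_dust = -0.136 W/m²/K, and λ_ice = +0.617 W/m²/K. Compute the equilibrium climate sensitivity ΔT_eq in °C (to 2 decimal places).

1.33 °C

Net feedback parameter λ = (−3.31) + (-0.287) + (+0.34) + (+0.065) + (-0.136) + (+0.617) = -2.711 W/m²/K.
ΔT = −F/λ = −3.6/(-2.711) = 1.33 °C.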